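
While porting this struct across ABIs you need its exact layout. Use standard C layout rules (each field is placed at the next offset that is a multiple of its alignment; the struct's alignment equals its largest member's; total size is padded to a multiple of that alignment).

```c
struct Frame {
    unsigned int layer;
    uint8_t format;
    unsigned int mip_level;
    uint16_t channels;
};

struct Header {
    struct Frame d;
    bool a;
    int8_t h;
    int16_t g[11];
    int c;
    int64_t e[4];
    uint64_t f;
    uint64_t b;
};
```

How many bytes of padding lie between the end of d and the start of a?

Frame: layer at 0 (size 4, align 4) → ends 4; format at 4 (size 1, align 1) → ends 5; pad 3 to align 4 for mip_level; mip_level at 8 (size 4, align 4) → ends 12; channels at 12 (size 2, align 2) → ends 14; tail pad 2 to reach multiple of 4; total 16 bytes, alignment 4
d at 0 (size 16, align 4) → ends 16
a at 16 (size 1, align 1) → ends 17

0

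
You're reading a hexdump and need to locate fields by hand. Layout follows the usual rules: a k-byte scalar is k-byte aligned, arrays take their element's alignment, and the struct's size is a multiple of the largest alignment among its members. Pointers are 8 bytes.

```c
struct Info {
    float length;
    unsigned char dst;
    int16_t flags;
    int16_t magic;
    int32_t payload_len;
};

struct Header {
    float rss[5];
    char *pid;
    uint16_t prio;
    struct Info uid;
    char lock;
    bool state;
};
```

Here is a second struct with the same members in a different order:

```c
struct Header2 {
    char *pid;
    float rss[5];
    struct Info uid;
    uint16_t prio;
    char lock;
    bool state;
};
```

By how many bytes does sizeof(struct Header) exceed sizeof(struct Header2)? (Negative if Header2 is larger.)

8

Info: 0..4  length  (4B, 4-aligned); 4..5  dst  (1B, 1-aligned); 5..6  -- padding (1B); 6..8  flags  (2B, 2-aligned); 8..10  magic  (2B, 2-aligned); 10..12  -- padding (2B); 12..16  payload_len  (4B, 4-aligned); sizeof = 16, alignof = 4
0..20  rss  (20B, 4-aligned)
20..24  -- padding (4B)
24..32  pid  (8B, 8-aligned)
32..34  prio  (2B, 2-aligned)
34..36  -- padding (2B)
36..52  uid  (16B, 4-aligned)
52..53  lock  (1B, 1-aligned)
53..54  state  (1B, 1-aligned)
54..56  -- tail padding (2B)
sizeof = 56, alignof = 8
— Header2 —
0..8  pid  (8B, 8-aligned)
8..28  rss  (20B, 4-aligned)
28..44  uid  (16B, 4-aligned)
44..46  prio  (2B, 2-aligned)
46..47  lock  (1B, 1-aligned)
47..48  state  (1B, 1-aligned)
sizeof = 48, alignof = 8
56 − 48 = 8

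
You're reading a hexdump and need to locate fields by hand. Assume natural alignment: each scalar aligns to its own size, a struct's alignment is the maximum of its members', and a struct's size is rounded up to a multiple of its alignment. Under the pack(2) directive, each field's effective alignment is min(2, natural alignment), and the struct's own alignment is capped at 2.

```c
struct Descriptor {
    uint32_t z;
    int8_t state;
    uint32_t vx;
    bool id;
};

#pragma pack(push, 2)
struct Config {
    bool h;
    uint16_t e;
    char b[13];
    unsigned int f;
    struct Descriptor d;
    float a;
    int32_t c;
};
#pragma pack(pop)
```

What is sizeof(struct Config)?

46 bytes

Descriptor: 0..4  z  (4B, 4-aligned); 4..5  state  (1B, 1-aligned); 5..8  -- padding (3B); 8..12  vx  (4B, 4-aligned); 12..13  id  (1B, 1-aligned); 13..16  -- tail padding (3B); sizeof = 16, alignof = 4
0..1  h  (1B, 1-aligned)
1..2  -- padding (1B)
2..4  e  (2B, 2-aligned)
4..17  b  (13B, 1-aligned)
17..18  -- padding (1B)
18..22  f  (4B, 2-aligned)
22..38  d  (16B, 2-aligned)
38..42  a  (4B, 2-aligned)
42..46  c  (4B, 2-aligned)
sizeof = 46, alignof = 2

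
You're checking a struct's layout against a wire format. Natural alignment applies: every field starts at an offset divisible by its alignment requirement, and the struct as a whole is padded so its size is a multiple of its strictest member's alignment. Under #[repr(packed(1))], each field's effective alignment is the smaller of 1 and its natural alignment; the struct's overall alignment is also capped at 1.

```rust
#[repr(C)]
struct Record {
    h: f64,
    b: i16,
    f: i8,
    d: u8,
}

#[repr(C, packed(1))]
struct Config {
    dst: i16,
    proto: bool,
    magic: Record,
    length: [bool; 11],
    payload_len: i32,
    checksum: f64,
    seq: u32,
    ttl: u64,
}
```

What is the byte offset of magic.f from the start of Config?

13

Record: h at 0 (size 8, align 8) → ends 8; b at 8 (size 2, align 2) → ends 10; f at 10 (size 1, align 1) → ends 11; d at 11 (size 1, align 1) → ends 12; tail pad 4 to reach multiple of 8; total 16 bytes, alignment 8
dst at 0 (size 2, align 1) → ends 2
proto at 2 (size 1, align 1) → ends 3
magic at 3 (size 16, align 1) → ends 19
within Record: f at 10
3 + 10 = 13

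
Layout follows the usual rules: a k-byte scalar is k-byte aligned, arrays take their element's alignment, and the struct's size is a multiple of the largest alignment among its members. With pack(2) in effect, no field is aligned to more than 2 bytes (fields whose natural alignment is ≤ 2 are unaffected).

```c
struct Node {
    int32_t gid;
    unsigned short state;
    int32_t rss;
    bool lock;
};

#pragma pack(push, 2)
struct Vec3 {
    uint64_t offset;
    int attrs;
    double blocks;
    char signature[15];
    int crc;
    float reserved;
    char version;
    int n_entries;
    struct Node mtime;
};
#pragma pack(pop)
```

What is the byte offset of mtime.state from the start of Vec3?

Node: gid at 0 (size 4, align 4) → ends 4; state at 4 (size 2, align 2) → ends 6; pad 2 to align 4 for rss; rss at 8 (size 4, align 4) → ends 12; lock at 12 (size 1, align 1) → ends 13; tail pad 3 to reach multiple of 4; total 16 bytes, alignment 4
offset at 0 (size 8, align 2) → ends 8
attrs at 8 (size 4, align 2) → ends 12
blocks at 12 (size 8, align 2) → ends 20
signature at 20 (size 15, align 1) → ends 35
pad 1 to align 2 for crc
crc at 36 (size 4, align 2) → ends 40
reserved at 40 (size 4, align 2) → ends 44
version at 44 (size 1, align 1) → ends 45
pad 1 to align 2 for n_entries
n_entries at 46 (size 4, align 2) → ends 50
mtime at 50 (size 16, align 2) → ends 66
within Node: state at 4
50 + 4 = 54

54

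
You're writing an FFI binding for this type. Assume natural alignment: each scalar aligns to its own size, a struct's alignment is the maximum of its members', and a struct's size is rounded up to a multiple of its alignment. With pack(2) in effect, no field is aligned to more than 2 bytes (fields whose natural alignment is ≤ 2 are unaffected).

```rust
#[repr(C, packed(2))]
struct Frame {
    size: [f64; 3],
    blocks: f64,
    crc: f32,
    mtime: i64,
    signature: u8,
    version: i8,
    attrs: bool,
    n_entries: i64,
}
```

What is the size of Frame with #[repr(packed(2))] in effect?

56

0..24  size  (24B, 2-aligned)
24..32  blocks  (8B, 2-aligned)
32..36  crc  (4B, 2-aligned)
36..44  mtime  (8B, 2-aligned)
44..45  signature  (1B, 1-aligned)
45..46  version  (1B, 1-aligned)
46..47  attrs  (1B, 1-aligned)
47..48  -- padding (1B)
48..56  n_entries  (8B, 2-aligned)
sizeof = 56, alignof = 2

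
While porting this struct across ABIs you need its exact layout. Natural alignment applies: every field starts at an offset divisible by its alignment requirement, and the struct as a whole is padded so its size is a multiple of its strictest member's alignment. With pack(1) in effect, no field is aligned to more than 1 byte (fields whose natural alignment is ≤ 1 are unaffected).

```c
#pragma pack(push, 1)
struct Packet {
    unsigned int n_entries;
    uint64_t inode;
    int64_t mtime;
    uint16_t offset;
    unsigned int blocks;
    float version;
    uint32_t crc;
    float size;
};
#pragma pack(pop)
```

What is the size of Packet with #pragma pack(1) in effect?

38

@0: n_entries [4B, align 1] → 4
@4: inode [8B, align 1] → 12
@12: mtime [8B, align 1] → 20
@20: offset [2B, align 1] → 22
@22: blocks [4B, align 1] → 26
@26: version [4B, align 1] → 30
@30: crc [4B, align 1] → 34
@34: size [4B, align 1] → 38
size 38, align 1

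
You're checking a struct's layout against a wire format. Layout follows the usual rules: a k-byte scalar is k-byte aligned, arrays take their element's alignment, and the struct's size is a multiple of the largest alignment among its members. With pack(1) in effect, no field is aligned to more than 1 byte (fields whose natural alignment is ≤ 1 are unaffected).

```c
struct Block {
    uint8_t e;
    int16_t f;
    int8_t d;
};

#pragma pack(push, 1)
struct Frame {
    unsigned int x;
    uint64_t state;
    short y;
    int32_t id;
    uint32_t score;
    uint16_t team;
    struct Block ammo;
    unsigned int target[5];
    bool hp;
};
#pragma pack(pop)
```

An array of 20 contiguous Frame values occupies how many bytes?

Block: 0..1  e  (1B, 1-aligned); 1..2  -- padding (1B); 2..4  f  (2B, 2-aligned); 4..5  d  (1B, 1-aligned); 5..6  -- tail padding (1B); sizeof = 6, alignof = 2
0..4  x  (4B, 1-aligned)
4..12  state  (8B, 1-aligned)
12..14  y  (2B, 1-aligned)
14..18  id  (4B, 1-aligned)
18..22  score  (4B, 1-aligned)
22..24  team  (2B, 1-aligned)
24..30  ammo  (6B, 1-aligned)
30..50  target  (20B, 1-aligned)
50..51  hp  (1B, 1-aligned)
sizeof = 51, alignof = 1
array of 20: 20 × 51 = 1020

1020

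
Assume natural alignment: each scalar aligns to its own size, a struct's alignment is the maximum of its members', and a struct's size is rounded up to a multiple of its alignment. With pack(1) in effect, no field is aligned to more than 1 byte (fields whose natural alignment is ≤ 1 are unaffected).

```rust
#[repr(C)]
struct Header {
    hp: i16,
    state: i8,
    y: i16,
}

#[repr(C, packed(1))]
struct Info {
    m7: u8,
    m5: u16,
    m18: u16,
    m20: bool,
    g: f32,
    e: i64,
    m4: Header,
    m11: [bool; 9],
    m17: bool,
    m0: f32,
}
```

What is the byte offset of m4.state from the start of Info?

20

Header: @0: hp [2B, align 2] → 2; @2: state [1B, align 1] → 3; +1 pad (align 2); @4: y [2B, align 2] → 6; size 6, align 2
@0: m7 [1B, align 1] → 1
@1: m5 [2B, align 1] → 3
@3: m18 [2B, align 1] → 5
@5: m20 [1B, align 1] → 6
@6: g [4B, align 1] → 10
@10: e [8B, align 1] → 18
@18: m4 [6B, align 1] → 24
within Header: state at 2
18 + 2 = 20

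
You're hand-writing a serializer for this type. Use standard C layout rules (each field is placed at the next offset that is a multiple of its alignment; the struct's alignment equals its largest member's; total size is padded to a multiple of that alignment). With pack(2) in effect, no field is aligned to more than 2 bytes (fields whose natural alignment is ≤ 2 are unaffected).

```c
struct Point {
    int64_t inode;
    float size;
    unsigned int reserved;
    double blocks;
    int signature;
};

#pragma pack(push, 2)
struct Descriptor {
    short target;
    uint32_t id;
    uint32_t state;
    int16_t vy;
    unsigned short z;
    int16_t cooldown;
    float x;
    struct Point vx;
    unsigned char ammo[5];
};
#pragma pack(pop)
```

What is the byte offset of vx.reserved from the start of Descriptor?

32

Point: inode at 0 (size 8, align 8) → ends 8; size at 8 (size 4, align 4) → ends 12; reserved at 12 (size 4, align 4) → ends 16; blocks at 16 (size 8, align 8) → ends 24; signature at 24 (size 4, align 4) → ends 28; tail pad 4 to reach multiple of 8; total 32 bytes, alignment 8
target at 0 (size 2, align 2) → ends 2
id at 2 (size 4, align 2) → ends 6
state at 6 (size 4, align 2) → ends 10
vy at 10 (size 2, align 2) → ends 12
z at 12 (size 2, align 2) → ends 14
cooldown at 14 (size 2, align 2) → ends 16
x at 16 (size 4, align 2) → ends 20
vx at 20 (size 32, align 2) → ends 52
within Point: reserved at 12
20 + 12 = 32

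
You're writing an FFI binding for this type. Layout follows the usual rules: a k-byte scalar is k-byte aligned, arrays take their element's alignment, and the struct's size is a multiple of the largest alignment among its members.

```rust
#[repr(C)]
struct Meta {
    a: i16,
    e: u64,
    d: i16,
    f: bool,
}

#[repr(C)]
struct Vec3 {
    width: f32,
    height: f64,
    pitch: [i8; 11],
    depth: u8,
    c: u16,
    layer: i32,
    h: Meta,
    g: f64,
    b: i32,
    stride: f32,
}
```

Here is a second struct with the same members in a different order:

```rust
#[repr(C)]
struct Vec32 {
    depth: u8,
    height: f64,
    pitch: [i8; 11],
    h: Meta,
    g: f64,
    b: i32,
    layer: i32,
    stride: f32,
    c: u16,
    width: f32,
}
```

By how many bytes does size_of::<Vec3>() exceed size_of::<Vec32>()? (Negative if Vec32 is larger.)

Meta: @0: a [2B, align 2] → 2; +6 pad (align 8); @8: e [8B, align 8] → 16; @16: d [2B, align 2] → 18; @18: f [1B, align 1] → 19; +5 tail pad (align 8); size 24, align 8
@0: width [4B, align 4] → 4
+4 pad (align 8)
@8: height [8B, align 8] → 16
@16: pitch [11B, align 1] → 27
@27: depth [1B, align 1] → 28
@28: c [2B, align 2] → 30
+2 pad (align 4)
@32: layer [4B, align 4] → 36
+4 pad (align 8)
@40: h [24B, align 8] → 64
@64: g [8B, align 8] → 72
@72: b [4B, align 4] → 76
@76: stride [4B, align 4] → 80
size 80, align 8
— Vec32 —
@0: depth [1B, align 1] → 1
+7 pad (align 8)
@8: height [8B, align 8] → 16
@16: pitch [11B, align 1] → 27
+5 pad (align 8)
@32: h [24B, align 8] → 56
@56: g [8B, align 8] → 64
@64: b [4B, align 4] → 68
@68: layer [4B, align 4] → 72
@72: stride [4B, align 4] → 76
@76: c [2B, align 2] → 78
+2 pad (align 4)
@80: width [4B, align 4] → 84
+4 tail pad (align 8)
size 88, align 8
80 − 88 = -8

-8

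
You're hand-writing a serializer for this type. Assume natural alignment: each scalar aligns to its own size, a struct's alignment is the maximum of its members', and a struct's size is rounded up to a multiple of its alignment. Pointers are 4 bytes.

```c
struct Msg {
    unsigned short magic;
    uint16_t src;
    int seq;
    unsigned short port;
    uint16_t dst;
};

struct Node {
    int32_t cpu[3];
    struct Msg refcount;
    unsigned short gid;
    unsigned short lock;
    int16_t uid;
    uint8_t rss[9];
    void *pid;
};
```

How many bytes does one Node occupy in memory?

Msg: @0: magic [2B, align 2] → 2; @2: src [2B, align 2] → 4; @4: seq [4B, align 4] → 8; @8: port [2B, align 2] → 10; @10: dst [2B, align 2] → 12; size 12, align 4
@0: cpu [12B, align 4] → 12
@12: refcount [12B, align 4] → 24
@24: gid [2B, align 2] → 26
@26: lock [2B, align 2] → 28
@28: uid [2B, align 2] → 30
@30: rss [9B, align 1] → 39
+1 pad (align 4)
@40: pid [4B, align 4] → 44
size 44, align 4

44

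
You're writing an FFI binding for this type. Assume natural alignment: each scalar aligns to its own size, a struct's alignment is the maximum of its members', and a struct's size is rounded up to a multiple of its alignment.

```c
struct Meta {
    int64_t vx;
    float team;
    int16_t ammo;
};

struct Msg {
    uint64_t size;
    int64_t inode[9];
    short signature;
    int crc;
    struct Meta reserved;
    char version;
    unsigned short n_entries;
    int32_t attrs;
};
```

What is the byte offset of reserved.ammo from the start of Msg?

100

Meta: 0..8  vx  (8B, 8-aligned); 8..12  team  (4B, 4-aligned); 12..14  ammo  (2B, 2-aligned); 14..16  -- tail padding (2B); sizeof = 16, alignof = 8
0..8  size  (8B, 8-aligned)
8..80  inode  (72B, 8-aligned)
80..82  signature  (2B, 2-aligned)
82..84  -- padding (2B)
84..88  crc  (4B, 4-aligned)
88..104  reserved  (16B, 8-aligned)
within Meta: ammo at 12
88 + 12 = 100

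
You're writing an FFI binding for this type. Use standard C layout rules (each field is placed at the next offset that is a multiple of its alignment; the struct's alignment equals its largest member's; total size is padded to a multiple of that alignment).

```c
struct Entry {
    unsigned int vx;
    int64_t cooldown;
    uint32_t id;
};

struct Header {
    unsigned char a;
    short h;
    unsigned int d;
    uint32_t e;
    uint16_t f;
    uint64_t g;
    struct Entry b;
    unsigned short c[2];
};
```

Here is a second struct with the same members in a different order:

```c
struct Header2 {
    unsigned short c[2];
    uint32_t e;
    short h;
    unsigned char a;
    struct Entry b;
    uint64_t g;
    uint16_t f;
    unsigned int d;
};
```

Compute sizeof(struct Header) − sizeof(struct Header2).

0

Entry: 0..4  vx  (4B, 4-aligned); 4..8  -- padding (4B); 8..16  cooldown  (8B, 8-aligned); 16..20  id  (4B, 4-aligned); 20..24  -- tail padding (4B); sizeof = 24, alignof = 8
0..1  a  (1B, 1-aligned)
1..2  -- padding (1B)
2..4  h  (2B, 2-aligned)
4..8  d  (4B, 4-aligned)
8..12  e  (4B, 4-aligned)
12..14  f  (2B, 2-aligned)
14..16  -- padding (2B)
16..24  g  (8B, 8-aligned)
24..48  b  (24B, 8-aligned)
48..52  c  (4B, 2-aligned)
52..56  -- tail padding (4B)
sizeof = 56, alignof = 8
— Header2 —
0..4  c  (4B, 2-aligned)
4..8  e  (4B, 4-aligned)
8..10  h  (2B, 2-aligned)
10..11  a  (1B, 1-aligned)
11..16  -- padding (5B)
16..40  b  (24B, 8-aligned)
40..48  g  (8B, 8-aligned)
48..50  f  (2B, 2-aligned)
50..52  -- padding (2B)
52..56  d  (4B, 4-aligned)
sizeof = 56, alignof = 8
56 − 56 = 0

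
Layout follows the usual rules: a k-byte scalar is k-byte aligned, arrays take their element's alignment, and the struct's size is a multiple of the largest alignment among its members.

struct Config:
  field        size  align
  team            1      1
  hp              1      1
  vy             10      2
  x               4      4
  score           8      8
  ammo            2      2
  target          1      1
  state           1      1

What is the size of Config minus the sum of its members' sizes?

team at 0 (size 1, align 1) → ends 1
hp at 1 (size 1, align 1) → ends 2
vy at 2 (size 10, align 2) → ends 12
x at 12 (size 4, align 4) → ends 16
score at 16 (size 8, align 8) → ends 24
ammo at 24 (size 2, align 2) → ends 26
target at 26 (size 1, align 1) → ends 27
state at 27 (size 1, align 1) → ends 28
tail pad 4 to reach multiple of 8
total 32 bytes, alignment 8
data bytes 28, size 32 → padding 4

4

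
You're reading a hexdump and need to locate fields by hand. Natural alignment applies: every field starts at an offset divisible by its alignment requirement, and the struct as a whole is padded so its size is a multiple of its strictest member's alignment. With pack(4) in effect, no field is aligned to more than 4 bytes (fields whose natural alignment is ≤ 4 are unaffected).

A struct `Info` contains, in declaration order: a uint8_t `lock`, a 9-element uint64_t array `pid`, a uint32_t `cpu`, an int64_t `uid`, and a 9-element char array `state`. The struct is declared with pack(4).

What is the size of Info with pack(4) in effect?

100

0..1  lock  (1B, 1-aligned)
1..4  -- padding (3B)
4..76  pid  (72B, 4-aligned)
76..80  cpu  (4B, 4-aligned)
80..88  uid  (8B, 4-aligned)
88..97  state  (9B, 1-aligned)
97..100  -- tail padding (3B)
sizeof = 100, alignof = 4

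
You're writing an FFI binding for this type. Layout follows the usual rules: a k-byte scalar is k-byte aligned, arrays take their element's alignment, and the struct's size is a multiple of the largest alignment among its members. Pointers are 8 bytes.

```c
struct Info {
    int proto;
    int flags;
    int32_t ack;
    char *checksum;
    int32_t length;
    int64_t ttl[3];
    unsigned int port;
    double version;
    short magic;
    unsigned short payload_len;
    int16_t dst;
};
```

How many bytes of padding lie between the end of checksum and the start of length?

0

@0: proto [4B, align 4] → 4
@4: flags [4B, align 4] → 8
@8: ack [4B, align 4] → 12
+4 pad (align 8)
@16: checksum [8B, align 8] → 24
@24: length [4B, align 4] → 28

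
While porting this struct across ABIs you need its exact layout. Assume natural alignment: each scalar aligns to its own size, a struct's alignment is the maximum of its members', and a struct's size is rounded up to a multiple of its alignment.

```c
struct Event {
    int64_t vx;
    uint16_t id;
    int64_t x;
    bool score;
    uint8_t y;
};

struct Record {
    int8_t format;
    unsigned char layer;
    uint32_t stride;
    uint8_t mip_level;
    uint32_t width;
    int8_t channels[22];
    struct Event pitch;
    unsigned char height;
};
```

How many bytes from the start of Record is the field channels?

16

Event: vx at 0 (size 8, align 8) → ends 8; id at 8 (size 2, align 2) → ends 10; pad 6 to align 8 for x; x at 16 (size 8, align 8) → ends 24; score at 24 (size 1, align 1) → ends 25; y at 25 (size 1, align 1) → ends 26; tail pad 6 to reach multiple of 8; total 32 bytes, alignment 8
format at 0 (size 1, align 1) → ends 1
layer at 1 (size 1, align 1) → ends 2
pad 2 to align 4 for stride
stride at 4 (size 4, align 4) → ends 8
mip_level at 8 (size 1, align 1) → ends 9
pad 3 to align 4 for width
width at 12 (size 4, align 4) → ends 16
channels at 16 (size 22, align 1) → ends 38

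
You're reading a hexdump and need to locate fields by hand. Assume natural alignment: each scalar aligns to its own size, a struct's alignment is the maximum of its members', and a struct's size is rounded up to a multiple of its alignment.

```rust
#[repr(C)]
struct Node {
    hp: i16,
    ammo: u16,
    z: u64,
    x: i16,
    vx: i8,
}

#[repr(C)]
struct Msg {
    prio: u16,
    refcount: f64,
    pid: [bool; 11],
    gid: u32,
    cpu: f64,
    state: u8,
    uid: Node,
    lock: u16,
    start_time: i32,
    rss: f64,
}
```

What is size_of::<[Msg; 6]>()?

Node: 0..2  hp  (2B, 2-aligned); 2..4  ammo  (2B, 2-aligned); 4..8  -- padding (4B); 8..16  z  (8B, 8-aligned); 16..18  x  (2B, 2-aligned); 18..19  vx  (1B, 1-aligned); 19..24  -- tail padding (5B); sizeof = 24, alignof = 8
0..2  prio  (2B, 2-aligned)
2..8  -- padding (6B)
8..16  refcount  (8B, 8-aligned)
16..27  pid  (11B, 1-aligned)
27..28  -- padding (1B)
28..32  gid  (4B, 4-aligned)
32..40  cpu  (8B, 8-aligned)
40..41  state  (1B, 1-aligned)
41..48  -- padding (7B)
48..72  uid  (24B, 8-aligned)
72..74  lock  (2B, 2-aligned)
74..76  -- padding (2B)
76..80  start_time  (4B, 4-aligned)
80..88  rss  (8B, 8-aligned)
sizeof = 88, alignof = 8
array of 6: 6 × 88 = 528

528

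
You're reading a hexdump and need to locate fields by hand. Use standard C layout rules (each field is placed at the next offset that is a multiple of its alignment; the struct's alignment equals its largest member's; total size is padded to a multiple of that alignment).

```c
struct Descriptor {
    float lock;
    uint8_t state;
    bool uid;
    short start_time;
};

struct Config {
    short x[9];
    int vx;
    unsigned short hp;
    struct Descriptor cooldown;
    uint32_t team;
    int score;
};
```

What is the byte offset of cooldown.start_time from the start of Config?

Descriptor: lock at 0 (size 4, align 4) → ends 4; state at 4 (size 1, align 1) → ends 5; uid at 5 (size 1, align 1) → ends 6; start_time at 6 (size 2, align 2) → ends 8; total 8 bytes, alignment 4
x at 0 (size 18, align 2) → ends 18
pad 2 to align 4 for vx
vx at 20 (size 4, align 4) → ends 24
hp at 24 (size 2, align 2) → ends 26
pad 2 to align 4 for cooldown
cooldown at 28 (size 8, align 4) → ends 36
within Descriptor: start_time at 6
28 + 6 = 34

34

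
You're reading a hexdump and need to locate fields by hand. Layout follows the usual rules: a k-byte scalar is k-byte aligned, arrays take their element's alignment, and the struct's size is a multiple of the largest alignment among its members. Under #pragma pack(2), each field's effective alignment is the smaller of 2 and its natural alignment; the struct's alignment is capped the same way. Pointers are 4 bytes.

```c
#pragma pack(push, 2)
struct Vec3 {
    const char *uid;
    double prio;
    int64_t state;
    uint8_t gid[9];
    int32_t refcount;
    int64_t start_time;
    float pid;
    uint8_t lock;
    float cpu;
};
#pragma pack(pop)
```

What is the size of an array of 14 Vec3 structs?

728

@0: uid [4B, align 2] → 4
@4: prio [8B, align 2] → 12
@12: state [8B, align 2] → 20
@20: gid [9B, align 1] → 29
+1 pad (align 2)
@30: refcount [4B, align 2] → 34
@34: start_time [8B, align 2] → 42
@42: pid [4B, align 2] → 46
@46: lock [1B, align 1] → 47
+1 pad (align 2)
@48: cpu [4B, align 2] → 52
size 52, align 2
array of 14: 14 × 52 = 728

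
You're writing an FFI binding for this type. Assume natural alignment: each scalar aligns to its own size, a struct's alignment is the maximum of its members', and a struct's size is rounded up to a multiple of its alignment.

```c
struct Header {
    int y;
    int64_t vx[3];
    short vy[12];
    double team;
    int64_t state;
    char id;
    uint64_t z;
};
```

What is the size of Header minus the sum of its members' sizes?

11

y at 0 (size 4, align 4) → ends 4
pad 4 to align 8 for vx
vx at 8 (size 24, align 8) → ends 32
vy at 32 (size 24, align 2) → ends 56
team at 56 (size 8, align 8) → ends 64
state at 64 (size 8, align 8) → ends 72
id at 72 (size 1, align 1) → ends 73
pad 7 to align 8 for z
z at 80 (size 8, align 8) → ends 88
total 88 bytes, alignment 8
data bytes 77, size 88 → padding 11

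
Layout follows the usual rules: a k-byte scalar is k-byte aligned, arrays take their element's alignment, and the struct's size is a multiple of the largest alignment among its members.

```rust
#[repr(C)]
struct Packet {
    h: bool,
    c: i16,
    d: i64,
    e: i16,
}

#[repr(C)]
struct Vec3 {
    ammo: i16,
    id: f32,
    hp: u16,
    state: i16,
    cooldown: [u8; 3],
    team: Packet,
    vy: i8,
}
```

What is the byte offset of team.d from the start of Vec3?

Packet: 0..1  h  (1B, 1-aligned); 1..2  -- padding (1B); 2..4  c  (2B, 2-aligned); 4..8  -- padding (4B); 8..16  d  (8B, 8-aligned); 16..18  e  (2B, 2-aligned); 18..24  -- tail padding (6B); sizeof = 24, alignof = 8
0..2  ammo  (2B, 2-aligned)
2..4  -- padding (2B)
4..8  id  (4B, 4-aligned)
8..10  hp  (2B, 2-aligned)
10..12  state  (2B, 2-aligned)
12..15  cooldown  (3B, 1-aligned)
15..16  -- padding (1B)
16..40  team  (24B, 8-aligned)
within Packet: d at 8
16 + 8 = 24

24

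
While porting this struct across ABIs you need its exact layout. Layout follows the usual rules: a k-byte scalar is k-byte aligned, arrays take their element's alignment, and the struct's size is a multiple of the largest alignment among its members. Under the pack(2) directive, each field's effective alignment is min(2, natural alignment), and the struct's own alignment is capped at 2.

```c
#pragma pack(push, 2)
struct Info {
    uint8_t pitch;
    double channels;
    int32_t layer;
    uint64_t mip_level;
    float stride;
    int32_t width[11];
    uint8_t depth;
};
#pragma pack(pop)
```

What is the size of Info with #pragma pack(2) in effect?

0..1  pitch  (1B, 1-aligned)
1..2  -- padding (1B)
2..10  channels  (8B, 2-aligned)
10..14  layer  (4B, 2-aligned)
14..22  mip_level  (8B, 2-aligned)
22..26  stride  (4B, 2-aligned)
26..70  width  (44B, 2-aligned)
70..71  depth  (1B, 1-aligned)
71..72  -- tail padding (1B)
sizeof = 72, alignof = 2

72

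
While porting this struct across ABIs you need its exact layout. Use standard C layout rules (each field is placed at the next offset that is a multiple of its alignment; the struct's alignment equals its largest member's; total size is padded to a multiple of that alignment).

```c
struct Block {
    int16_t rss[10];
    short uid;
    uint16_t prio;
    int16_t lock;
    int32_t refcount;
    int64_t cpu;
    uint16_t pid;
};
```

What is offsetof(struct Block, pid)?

@0: rss [20B, align 2] → 20
@20: uid [2B, align 2] → 22
@22: prio [2B, align 2] → 24
@24: lock [2B, align 2] → 26
+2 pad (align 4)
@28: refcount [4B, align 4] → 32
@32: cpu [8B, align 8] → 40
@40: pid [2B, align 2] → 42

40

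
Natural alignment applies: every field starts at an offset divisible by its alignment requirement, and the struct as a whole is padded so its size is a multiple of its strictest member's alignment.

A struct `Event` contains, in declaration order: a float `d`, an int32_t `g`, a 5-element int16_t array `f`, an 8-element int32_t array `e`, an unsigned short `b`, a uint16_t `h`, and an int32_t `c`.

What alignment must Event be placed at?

4

member alignments: d=4, g=4, f=2, e=4, b=2, h=2, c=4
max = 4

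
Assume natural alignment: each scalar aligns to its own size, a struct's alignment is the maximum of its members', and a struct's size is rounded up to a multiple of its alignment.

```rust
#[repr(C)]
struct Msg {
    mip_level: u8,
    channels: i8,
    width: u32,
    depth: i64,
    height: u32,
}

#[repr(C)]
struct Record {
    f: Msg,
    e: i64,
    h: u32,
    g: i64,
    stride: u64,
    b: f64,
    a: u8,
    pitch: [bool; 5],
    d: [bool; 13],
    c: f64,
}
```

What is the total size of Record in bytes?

Msg: mip_level at 0 (size 1, align 1) → ends 1; channels at 1 (size 1, align 1) → ends 2; pad 2 to align 4 for width; width at 4 (size 4, align 4) → ends 8; depth at 8 (size 8, align 8) → ends 16; height at 16 (size 4, align 4) → ends 20; tail pad 4 to reach multiple of 8; total 24 bytes, alignment 8
f at 0 (size 24, align 8) → ends 24
e at 24 (size 8, align 8) → ends 32
h at 32 (size 4, align 4) → ends 36
pad 4 to align 8 for g
g at 40 (size 8, align 8) → ends 48
stride at 48 (size 8, align 8) → ends 56
b at 56 (size 8, align 8) → ends 64
a at 64 (size 1, align 1) → ends 65
pitch at 65 (size 5, align 1) → ends 70
d at 70 (size 13, align 1) → ends 83
pad 5 to align 8 for c
c at 88 (size 8, align 8) → ends 96
total 96 bytes, alignment 8

96 bytes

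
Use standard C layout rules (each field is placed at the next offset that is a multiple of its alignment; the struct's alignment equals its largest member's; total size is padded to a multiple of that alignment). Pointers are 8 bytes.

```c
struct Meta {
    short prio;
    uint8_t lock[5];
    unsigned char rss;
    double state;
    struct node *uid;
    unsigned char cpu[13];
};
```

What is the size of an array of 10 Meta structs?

400

@0: prio [2B, align 2] → 2
@2: lock [5B, align 1] → 7
@7: rss [1B, align 1] → 8
@8: state [8B, align 8] → 16
@16: uid [8B, align 8] → 24
@24: cpu [13B, align 1] → 37
+3 tail pad (align 8)
size 40, align 8
array of 10: 10 × 40 = 400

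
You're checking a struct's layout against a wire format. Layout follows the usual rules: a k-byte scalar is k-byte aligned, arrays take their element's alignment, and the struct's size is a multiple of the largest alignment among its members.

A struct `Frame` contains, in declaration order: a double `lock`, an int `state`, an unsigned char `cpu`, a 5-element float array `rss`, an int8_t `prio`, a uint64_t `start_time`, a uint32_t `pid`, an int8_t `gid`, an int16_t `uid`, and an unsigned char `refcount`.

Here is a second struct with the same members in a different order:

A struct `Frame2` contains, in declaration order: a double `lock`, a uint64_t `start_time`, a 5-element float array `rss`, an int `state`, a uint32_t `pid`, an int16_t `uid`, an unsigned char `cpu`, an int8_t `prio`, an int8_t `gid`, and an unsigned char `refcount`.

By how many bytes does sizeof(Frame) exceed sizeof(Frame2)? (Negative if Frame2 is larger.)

lock at 0 (size 8, align 8) → ends 8
state at 8 (size 4, align 4) → ends 12
cpu at 12 (size 1, align 1) → ends 13
pad 3 to align 4 for rss
rss at 16 (size 20, align 4) → ends 36
prio at 36 (size 1, align 1) → ends 37
pad 3 to align 8 for start_time
start_time at 40 (size 8, align 8) → ends 48
pid at 48 (size 4, align 4) → ends 52
gid at 52 (size 1, align 1) → ends 53
pad 1 to align 2 for uid
uid at 54 (size 2, align 2) → ends 56
refcount at 56 (size 1, align 1) → ends 57
tail pad 7 to reach multiple of 8
total 64 bytes, alignment 8
— Frame2 —
lock at 0 (size 8, align 8) → ends 8
start_time at 8 (size 8, align 8) → ends 16
rss at 16 (size 20, align 4) → ends 36
state at 36 (size 4, align 4) → ends 40
pid at 40 (size 4, align 4) → ends 44
uid at 44 (size 2, align 2) → ends 46
cpu at 46 (size 1, align 1) → ends 47
prio at 47 (size 1, align 1) → ends 48
gid at 48 (size 1, align 1) → ends 49
refcount at 49 (size 1, align 1) → ends 50
tail pad 6 to reach multiple of 8
total 56 bytes, alignment 8
64 − 56 = 8

8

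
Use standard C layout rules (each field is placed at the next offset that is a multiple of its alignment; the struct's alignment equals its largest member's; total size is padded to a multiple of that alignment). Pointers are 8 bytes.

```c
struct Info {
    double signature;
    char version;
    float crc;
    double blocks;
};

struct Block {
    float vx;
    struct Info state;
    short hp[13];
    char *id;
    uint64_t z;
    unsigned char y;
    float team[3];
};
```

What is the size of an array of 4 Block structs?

Info: 0..8  signature  (8B, 8-aligned); 8..9  version  (1B, 1-aligned); 9..12  -- padding (3B); 12..16  crc  (4B, 4-aligned); 16..24  blocks  (8B, 8-aligned); sizeof = 24, alignof = 8
0..4  vx  (4B, 4-aligned)
4..8  -- padding (4B)
8..32  state  (24B, 8-aligned)
32..58  hp  (26B, 2-aligned)
58..64  -- padding (6B)
64..72  id  (8B, 8-aligned)
72..80  z  (8B, 8-aligned)
80..81  y  (1B, 1-aligned)
81..84  -- padding (3B)
84..96  team  (12B, 4-aligned)
sizeof = 96, alignof = 8
array of 4: 4 × 96 = 384

384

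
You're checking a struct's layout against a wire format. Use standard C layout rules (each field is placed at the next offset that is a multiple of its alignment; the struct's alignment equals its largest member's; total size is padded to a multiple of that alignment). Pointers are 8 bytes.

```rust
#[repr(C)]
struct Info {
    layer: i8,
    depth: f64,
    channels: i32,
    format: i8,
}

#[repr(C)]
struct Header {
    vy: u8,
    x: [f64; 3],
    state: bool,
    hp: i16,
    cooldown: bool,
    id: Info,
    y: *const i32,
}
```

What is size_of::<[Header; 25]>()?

Info: layer at 0 (size 1, align 1) → ends 1; pad 7 to align 8 for depth; depth at 8 (size 8, align 8) → ends 16; channels at 16 (size 4, align 4) → ends 20; format at 20 (size 1, align 1) → ends 21; tail pad 3 to reach multiple of 8; total 24 bytes, alignment 8
vy at 0 (size 1, align 1) → ends 1
pad 7 to align 8 for x
x at 8 (size 24, align 8) → ends 32
state at 32 (size 1, align 1) → ends 33
pad 1 to align 2 for hp
hp at 34 (size 2, align 2) → ends 36
cooldown at 36 (size 1, align 1) → ends 37
pad 3 to align 8 for id
id at 40 (size 24, align 8) → ends 64
y at 64 (size 8, align 8) → ends 72
total 72 bytes, alignment 8
array of 25: 25 × 72 = 1800

1800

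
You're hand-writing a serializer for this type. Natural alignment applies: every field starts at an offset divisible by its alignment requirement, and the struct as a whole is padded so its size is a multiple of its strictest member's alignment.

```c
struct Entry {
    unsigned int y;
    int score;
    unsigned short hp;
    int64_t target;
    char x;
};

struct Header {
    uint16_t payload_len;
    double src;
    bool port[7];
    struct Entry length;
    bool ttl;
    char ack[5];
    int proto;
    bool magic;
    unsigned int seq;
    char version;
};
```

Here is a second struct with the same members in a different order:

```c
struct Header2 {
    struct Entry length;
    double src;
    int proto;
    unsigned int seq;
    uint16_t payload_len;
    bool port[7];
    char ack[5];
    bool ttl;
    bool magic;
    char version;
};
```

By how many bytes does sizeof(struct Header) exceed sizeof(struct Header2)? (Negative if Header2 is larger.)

Entry: y at 0 (size 4, align 4) → ends 4; score at 4 (size 4, align 4) → ends 8; hp at 8 (size 2, align 2) → ends 10; pad 6 to align 8 for target; target at 16 (size 8, align 8) → ends 24; x at 24 (size 1, align 1) → ends 25; tail pad 7 to reach multiple of 8; total 32 bytes, alignment 8
payload_len at 0 (size 2, align 2) → ends 2
pad 6 to align 8 for src
src at 8 (size 8, align 8) → ends 16
port at 16 (size 7, align 1) → ends 23
pad 1 to align 8 for length
length at 24 (size 32, align 8) → ends 56
ttl at 56 (size 1, align 1) → ends 57
ack at 57 (size 5, align 1) → ends 62
pad 2 to align 4 for proto
proto at 64 (size 4, align 4) → ends 68
magic at 68 (size 1, align 1) → ends 69
pad 3 to align 4 for seq
seq at 72 (size 4, align 4) → ends 76
version at 76 (size 1, align 1) → ends 77
tail pad 3 to reach multiple of 8
total 80 bytes, alignment 8
— Header2 —
length at 0 (size 32, align 8) → ends 32
src at 32 (size 8, align 8) → ends 40
proto at 40 (size 4, align 4) → ends 44
seq at 44 (size 4, align 4) → ends 48
payload_len at 48 (size 2, align 2) → ends 50
port at 50 (size 7, align 1) → ends 57
ack at 57 (size 5, align 1) → ends 62
ttl at 62 (size 1, align 1) → ends 63
magic at 63 (size 1, align 1) → ends 64
version at 64 (size 1, align 1) → ends 65
tail pad 7 to reach multiple of 8
total 72 bytes, alignment 8
80 − 72 = 8

8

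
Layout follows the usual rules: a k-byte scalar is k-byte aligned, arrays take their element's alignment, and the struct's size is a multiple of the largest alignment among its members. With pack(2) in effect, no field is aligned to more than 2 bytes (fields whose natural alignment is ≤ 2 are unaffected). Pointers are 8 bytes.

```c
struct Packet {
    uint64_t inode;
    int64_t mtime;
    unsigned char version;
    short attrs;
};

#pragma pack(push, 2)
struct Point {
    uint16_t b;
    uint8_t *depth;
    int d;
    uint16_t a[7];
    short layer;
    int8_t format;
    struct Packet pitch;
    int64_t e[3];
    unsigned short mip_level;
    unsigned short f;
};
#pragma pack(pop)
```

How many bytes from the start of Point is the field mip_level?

80

Packet: 0..8  inode  (8B, 8-aligned); 8..16  mtime  (8B, 8-aligned); 16..17  version  (1B, 1-aligned); 17..18  -- padding (1B); 18..20  attrs  (2B, 2-aligned); 20..24  -- tail padding (4B); sizeof = 24, alignof = 8
0..2  b  (2B, 2-aligned)
2..10  depth  (8B, 2-aligned)
10..14  d  (4B, 2-aligned)
14..28  a  (14B, 2-aligned)
28..30  layer  (2B, 2-aligned)
30..31  format  (1B, 1-aligned)
31..32  -- padding (1B)
32..56  pitch  (24B, 2-aligned)
56..80  e  (24B, 2-aligned)
80..82  mip_level  (2B, 2-aligned)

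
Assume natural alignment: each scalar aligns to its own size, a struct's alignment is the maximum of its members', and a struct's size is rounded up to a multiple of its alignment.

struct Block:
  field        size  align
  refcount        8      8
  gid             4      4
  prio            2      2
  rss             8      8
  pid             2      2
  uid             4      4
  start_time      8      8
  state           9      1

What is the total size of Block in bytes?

@0: refcount [8B, align 8] → 8
@8: gid [4B, align 4] → 12
@12: prio [2B, align 2] → 14
+2 pad (align 8)
@16: rss [8B, align 8] → 24
@24: pid [2B, align 2] → 26
+2 pad (align 4)
@28: uid [4B, align 4] → 32
@32: start_time [8B, align 8] → 40
@40: state [9B, align 1] → 49
+7 tail pad (align 8)
size 56, align 8

56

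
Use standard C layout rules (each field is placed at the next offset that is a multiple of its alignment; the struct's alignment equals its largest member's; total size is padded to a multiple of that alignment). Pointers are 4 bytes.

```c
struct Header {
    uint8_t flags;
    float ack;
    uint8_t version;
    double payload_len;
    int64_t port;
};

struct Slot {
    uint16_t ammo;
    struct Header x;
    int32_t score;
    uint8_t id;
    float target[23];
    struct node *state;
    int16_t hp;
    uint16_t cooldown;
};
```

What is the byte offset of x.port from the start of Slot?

32

Header: 0..1  flags  (1B, 1-aligned); 1..4  -- padding (3B); 4..8  ack  (4B, 4-aligned); 8..9  version  (1B, 1-aligned); 9..16  -- padding (7B); 16..24  payload_len  (8B, 8-aligned); 24..32  port  (8B, 8-aligned); sizeof = 32, alignof = 8
0..2  ammo  (2B, 2-aligned)
2..8  -- padding (6B)
8..40  x  (32B, 8-aligned)
within Header: port at 24
8 + 24 = 32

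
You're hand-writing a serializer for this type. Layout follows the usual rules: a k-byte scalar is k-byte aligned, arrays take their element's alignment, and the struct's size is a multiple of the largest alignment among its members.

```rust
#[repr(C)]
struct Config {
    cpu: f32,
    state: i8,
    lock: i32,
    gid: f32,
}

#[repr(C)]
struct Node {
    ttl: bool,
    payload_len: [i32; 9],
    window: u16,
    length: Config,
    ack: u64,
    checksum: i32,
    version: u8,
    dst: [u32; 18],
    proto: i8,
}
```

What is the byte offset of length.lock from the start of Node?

Config: cpu at 0 (size 4, align 4) → ends 4; state at 4 (size 1, align 1) → ends 5; pad 3 to align 4 for lock; lock at 8 (size 4, align 4) → ends 12; gid at 12 (size 4, align 4) → ends 16; total 16 bytes, alignment 4
ttl at 0 (size 1, align 1) → ends 1
pad 3 to align 4 for payload_len
payload_len at 4 (size 36, align 4) → ends 40
window at 40 (size 2, align 2) → ends 42
pad 2 to align 4 for length
length at 44 (size 16, align 4) → ends 60
within Config: lock at 8
44 + 8 = 52

52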